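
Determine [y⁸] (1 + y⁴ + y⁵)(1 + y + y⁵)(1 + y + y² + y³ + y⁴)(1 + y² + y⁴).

(1 + y⁴ + y⁵) has coefficients 1,0,0,0,1,1 for degrees 0…5.
(1 + y + y⁵) has coefficients 1,1,0,0,0,1,0,0,0 for degrees 0…8.
Multiplying by (1 + y + y² + y³ + y⁴) gives running coefficients 1,2,2,2,2,2,1,1,1 for degrees 0…8.
Finally multiplying by (1 + y² + y⁴), the product of all factors after the first has coefficients 1,2,3,4,5,6,5,5,4 for degrees 0…8.
[y⁸] = 1·4 + 1·5 + 1·4 = 13.

13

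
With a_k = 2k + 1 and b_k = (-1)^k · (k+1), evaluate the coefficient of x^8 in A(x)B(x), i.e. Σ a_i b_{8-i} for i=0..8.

The convolution is the t^8 coefficient of A(t)B(t).
Σ = 1·9 + 3·(-8) + 5·7 + 7·(-6) + 9·5 + 11·(-4) + 13·3 + 15·(-2) + 17·1 = 5.

5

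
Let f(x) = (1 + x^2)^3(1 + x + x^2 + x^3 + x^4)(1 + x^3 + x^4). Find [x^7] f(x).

15

(1 + x^2)^3 has coefficients 1,0,3,0,3,0,1 for degrees 0…6.
(1 + x + x^2 + x^3 + x^4) has coefficients 1,1,1,1,1,0,0,0 for degrees 0…7.
Finally multiplying by (1 + x^3 + x^4), the product of all factors after the first has coefficients 1,1,1,2,3,2,2,2 for degrees 0…7.
[x^7] = 1·2 + 3·2 + 3·2 + 1·1 = 15.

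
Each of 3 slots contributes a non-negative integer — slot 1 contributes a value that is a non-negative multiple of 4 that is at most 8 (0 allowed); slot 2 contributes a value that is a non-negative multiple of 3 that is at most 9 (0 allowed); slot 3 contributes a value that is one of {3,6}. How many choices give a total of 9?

The generating function for the choices is (1 + y^4 + y^8)·(1 + y^3 + y^6 + y^9)·(y^3 + y^6); the count is [y^9].
(1 + y^4 + y^8) has coefficients 1,0,0,0,1,0,0,0,1 for degrees 0…8.
(1 + y^3 + y^6 + y^9) has coefficients 1,0,0,1,0,0,1,0,0,1 for degrees 0…9.
Finally multiplying by (y^3 + y^6), the product of all factors after the first has coefficients 0,0,0,1,0,0,2,0,0,2 for degrees 0…9.
[y^9] = 1·2 + 1·0 + 1·0 = 2.

2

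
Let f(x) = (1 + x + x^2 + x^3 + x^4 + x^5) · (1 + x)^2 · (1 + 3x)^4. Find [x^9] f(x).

702

(1 + x + x^2 + x^3 + x^4 + x^5) has coefficients 1,1,1,1,1,1 for degrees 0…5.
(1 + x)^2 has coefficients 1,2,1,0,0,0,0,0,0,0 for degrees 0…9.
Finally multiplying by (1 + 3x)^4, the product of all factors after the first has coefficients 1,14,79,228,351,270,81,0,0,0 for degrees 0…9.
[x^9] = 1·0 + 1·0 + 1·0 + 1·81 + 1·270 + 1·351 = 702.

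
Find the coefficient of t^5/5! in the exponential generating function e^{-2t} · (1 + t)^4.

48

The EGF product rule gives c_5 = Σ_{k_1+k_2=5} C(5; k_1,k_2) · ∏ g_i(k_i), where e^{-2t} gives (-2)^k; (1+t)^4 gives the falling factorial (4)_k.
g_1(k) for k = 0…5: 1, -2, 4, -8, 16, -32.
g_2(k) for k = 0…5: 1, 4, 12, 24, 24, 0.
c_5 = Σ_k C(5,k)·g_1(k)·g_2(5−k) = 5·(-2)·24 + 10·4·24 + 10·(-8)·12 + 5·16·4 + 1·(-32)·1 = −240 + 960 − 960 + 320 − 32 = 48.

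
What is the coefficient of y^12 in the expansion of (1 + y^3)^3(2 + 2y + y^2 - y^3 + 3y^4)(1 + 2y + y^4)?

4

(1 + y^3)^3 has coefficients 1,0,0,3,0,0,3,0,0,1 for degrees 0…9.
(2 + 2y + y^2 - y^3 + 3y^4) has coefficients 2,2,1,-1,3,0,0,0,0,0,0,0,0 for degrees 0…12.
Finally multiplying by (1 + 2y + y^4), the product of all factors after the first has coefficients 2,6,5,1,3,8,1,-1,3,0,0,0,0 for degrees 0…12.
[y^12] = 1·0 + 3·0 + 3·1 + 1·1 = 4.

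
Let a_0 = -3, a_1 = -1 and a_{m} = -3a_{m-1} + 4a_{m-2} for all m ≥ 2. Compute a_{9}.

The ordinary generating function has denominator 1 + 3y - 4y^2.
Iterating the recurrence: a_0,…,a_{9} = -3, -1, -9, 23, -105, 407, -1641, 6551, -26217, 104855.

104855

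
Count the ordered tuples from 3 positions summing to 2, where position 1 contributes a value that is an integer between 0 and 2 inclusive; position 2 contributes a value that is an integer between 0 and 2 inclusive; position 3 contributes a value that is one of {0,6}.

3

The generating function for the choices is (1 + y + y^2)·(1 + y + y^2)·(1 + y^6); the count is [y^2].
(1 + y + y^2) has coefficients 1,1,1 for degrees 0…2.
(1 + y + y^2) has coefficients 1,1,1 for degrees 0…2.
Finally multiplying by (1 + y^6), the product of all factors after the first has coefficients 1,1,1 for degrees 0…2.
[y^2] = 1·1 + 1·1 + 1·1 = 3.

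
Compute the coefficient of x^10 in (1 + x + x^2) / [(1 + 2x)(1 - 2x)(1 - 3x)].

151889

Partial fractions give a closed form: a_n = (3/20)·(-2)^n + (-7/4)·2^n + (13/5)·3^n.
At n = 10: a_10 = 151889.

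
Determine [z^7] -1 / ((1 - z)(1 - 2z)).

-255

Partial fractions give a closed form: a_n = (1)·1^n + (-2)·2^n.
At n = 7: a_7 = -255.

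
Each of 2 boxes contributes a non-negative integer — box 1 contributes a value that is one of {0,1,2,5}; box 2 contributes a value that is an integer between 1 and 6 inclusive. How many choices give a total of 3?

The generating function for the choices is (1 + z + z² + z⁵)·(z + z² + z³ + z⁴ + z⁵ + z⁶); the count is [z³].
(1 + z + z² + z⁵) has coefficients 1,1,1,0 for degrees 0…3.
(z + z² + z³ + z⁴ + z⁵ + z⁶) has coefficients 0,1,1,1 for degrees 0…3.
[z³] = 1·1 + 1·1 + 1·1 = 3.

3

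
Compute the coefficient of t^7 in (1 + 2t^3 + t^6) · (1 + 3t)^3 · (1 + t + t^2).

118

(1 + 2t^3 + t^6) has coefficients 1,0,0,2,0,0,1 for degrees 0…6.
(1 + 3t)^3 has coefficients 1,9,27,27,0,0,0,0 for degrees 0…7.
Finally multiplying by (1 + t + t^2), the product of all factors after the first has coefficients 1,10,37,63,54,27,0,0 for degrees 0…7.
[t^7] = 1·0 + 2·54 + 1·10 = 118.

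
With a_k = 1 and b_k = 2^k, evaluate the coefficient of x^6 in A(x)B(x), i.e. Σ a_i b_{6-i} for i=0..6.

Write out a_i and b_{6-i} for i = 0,…,6 and sum the products.
Σ = 1·64 + 1·32 + 1·16 + 1·8 + 1·4 + 1·2 + 1·1 = 127.

127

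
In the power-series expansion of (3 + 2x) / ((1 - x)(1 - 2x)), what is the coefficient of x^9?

The denominator gives the recurrence a_n = 3a_(n−1) − 2a_(n−2) for n ≥ 3; the numerator fixes a_0 = 3, a_1 = 11, a_2 = 27.
Iterating: 3, 11, 27, 59, 123, 251, 507, 1019, 2043, 4091, so a_9 = 4091.

4091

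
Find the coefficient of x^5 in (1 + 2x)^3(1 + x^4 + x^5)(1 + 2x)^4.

687

(1 + 2x)^3 has coefficients 1,6,12,8 for degrees 0…3.
(1 + x^4 + x^5) has coefficients 1,0,0,0,1,1 for degrees 0…5.
Finally multiplying by (1 + 2x)^4, the product of all factors after the first has coefficients 1,8,24,32,17,9 for degrees 0…5.
[x^5] = 1·9 + 6·17 + 12·32 + 8·24 = 687.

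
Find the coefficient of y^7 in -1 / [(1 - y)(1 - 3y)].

Partial fractions give a closed form: a_n = (1/2)·1^n + (-3/2)·3^n.
At n = 7: a_7 = -3280.

-3280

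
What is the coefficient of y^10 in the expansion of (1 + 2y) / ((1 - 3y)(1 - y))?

147621

The denominator gives the recurrence a_n = 4a_(n−1) − 3a_(n−2) for n ≥ 3; the numerator fixes a_0 = 1, a_1 = 6, a_2 = 21.
Iterating: 1, 6, 21, 66, 201, 606, 1821, 5466, 16401, 49206, 147621, so a_10 = 147621.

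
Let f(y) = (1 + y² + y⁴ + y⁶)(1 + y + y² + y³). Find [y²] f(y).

(1 + y² + y⁴ + y⁶) has coefficients 1,0,1 for degrees 0…2.
(1 + y + y² + y³) has coefficients 1,1,1 for degrees 0…2.
[y²] = 1·1 + 1·1 = 2.

2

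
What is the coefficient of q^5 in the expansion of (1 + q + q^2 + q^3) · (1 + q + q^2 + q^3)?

2

(1 + q + q^2 + q^3) has coefficients 1,1,1,1 for degrees 0…3.
(1 + q + q^2 + q^3) has coefficients 1,1,1,1,0,0 for degrees 0…5.
[q^5] = 1·0 + 1·0 + 1·1 + 1·1 = 2.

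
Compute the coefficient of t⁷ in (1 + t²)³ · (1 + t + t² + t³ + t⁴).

4

(1 + t²)³ has coefficients 1,0,3,0,3,0,1 for degrees 0…6.
(1 + t + t² + t³ + t⁴) has coefficients 1,1,1,1,1,0,0,0 for degrees 0…7.
[t⁷] = 1·0 + 3·0 + 3·1 + 1·1 = 4.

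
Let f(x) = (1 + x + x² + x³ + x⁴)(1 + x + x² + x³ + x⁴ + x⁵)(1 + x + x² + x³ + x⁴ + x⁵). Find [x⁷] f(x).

24

(1 + x + x² + x³ + x⁴) has coefficients 1,1,1,1,1 for degrees 0…4.
(1 + x + x² + x³ + x⁴ + x⁵) has coefficients 1,1,1,1,1,1,0,0 for degrees 0…7.
Finally multiplying by (1 + x + x² + x³ + x⁴ + x⁵), the product of all factors after the first has coefficients 1,2,3,4,5,6,5,4 for degrees 0…7.
[x⁷] = 1·4 + 1·5 + 1·6 + 1·5 + 1·4 = 24.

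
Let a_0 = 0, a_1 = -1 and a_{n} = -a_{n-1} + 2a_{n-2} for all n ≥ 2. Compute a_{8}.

85

The ordinary generating function has denominator 1 + x - 2x^2.
Iterating the recurrence: a_0,…,a_{8} = 0, -1, 1, -3, 5, -11, 21, -43, 85.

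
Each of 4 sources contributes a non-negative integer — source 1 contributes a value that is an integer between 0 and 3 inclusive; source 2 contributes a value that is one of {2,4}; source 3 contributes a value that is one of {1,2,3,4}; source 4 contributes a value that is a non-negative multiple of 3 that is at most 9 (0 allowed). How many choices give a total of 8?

10

The generating function for the choices is (1 + t + t² + t³)·(t² + t⁴)·(t + t² + t³ + t⁴)·(1 + t³ + t⁶ + t⁹); the count is [t⁸].
(1 + t + t² + t³) has coefficients 1,1,1,1 for degrees 0…3.
(t² + t⁴) has coefficients 0,0,1,0,1,0,0,0,0 for degrees 0…8.
Multiplying by (t + t² + t³ + t⁴) gives running coefficients 0,0,0,1,1,2,2,1,1 for degrees 0…8.
Finally multiplying by (1 + t³ + t⁶ + t⁹), the product of all factors after the first has coefficients 0,0,0,1,1,2,3,2,3 for degrees 0…8.
[t⁸] = 1·3 + 1·2 + 1·3 + 1·2 = 10.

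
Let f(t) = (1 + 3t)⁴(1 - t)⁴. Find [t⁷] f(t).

-216

(1 + 3t)⁴ has coefficients 1,12,54,108,81 for degrees 0…4.
(1 - t)⁴ has coefficients 1,-4,6,-4,1,0,0,0 for degrees 0…7.
[t⁷] = 1·0 + 12·0 + 54·0 + 108·1 + 81·(-4) = -216.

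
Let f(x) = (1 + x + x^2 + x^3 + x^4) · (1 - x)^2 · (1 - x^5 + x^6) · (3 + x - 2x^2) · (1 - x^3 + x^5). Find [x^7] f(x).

(1 + x + x^2 + x^3 + x^4) has coefficients 1,1,1,1,1 for degrees 0…4.
(1 - x)^2 has coefficients 1,-2,1,0,0,0,0,0 for degrees 0…7.
Multiplying by (1 - x^5 + x^6) gives running coefficients 1,-2,1,0,0,-1,3,-3 for degrees 0…7.
Multiplying by (3 + x - 2x^2) gives running coefficients 3,-5,-1,5,-2,-3,8,-4 for degrees 0…7.
Finally multiplying by (1 - x^3 + x^5), the product of all factors after the first has coefficients 3,-5,-1,2,3,1,-2,-3 for degrees 0…7.
[x^7] = 1·(-3) + 1·(-2) + 1·1 + 1·3 + 1·2 = 1.

1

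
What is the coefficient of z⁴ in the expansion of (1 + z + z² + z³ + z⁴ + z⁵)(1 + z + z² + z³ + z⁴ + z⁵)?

5

(1 + z + z² + z³ + z⁴ + z⁵) has coefficients 1,1,1,1,1 for degrees 0…4.
(1 + z + z² + z³ + z⁴ + z⁵) has coefficients 1,1,1,1,1 for degrees 0…4.
[z⁴] = 1·1 + 1·1 + 1·1 + 1·1 + 1·1 = 5.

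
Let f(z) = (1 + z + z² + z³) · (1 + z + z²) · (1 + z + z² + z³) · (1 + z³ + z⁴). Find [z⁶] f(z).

21

(1 + z + z² + z³) has coefficients 1,1,1,1 for degrees 0…3.
(1 + z + z²) has coefficients 1,1,1,0,0,0,0 for degrees 0…6.
Multiplying by (1 + z + z² + z³) gives running coefficients 1,2,3,3,2,1,0 for degrees 0…6.
Finally multiplying by (1 + z³ + z⁴), the product of all factors after the first has coefficients 1,2,3,4,5,6,6 for degrees 0…6.
[z⁶] = 1·6 + 1·6 + 1·5 + 1·4 = 21.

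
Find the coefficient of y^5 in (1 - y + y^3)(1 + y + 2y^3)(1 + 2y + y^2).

(1 - y + y^3) has coefficients 1,-1,0,1 for degrees 0…3.
(1 + y + 2y^3) has coefficients 1,1,0,2,0,0 for degrees 0…5.
Finally multiplying by (1 + 2y + y^2), the product of all factors after the first has coefficients 1,3,3,3,4,2 for degrees 0…5.
[y^5] = 1·2 − 1·4 + 1·3 = 1.

1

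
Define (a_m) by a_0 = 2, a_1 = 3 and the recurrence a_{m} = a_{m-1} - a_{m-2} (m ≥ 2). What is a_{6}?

2

The ordinary generating function has denominator 1 - y + y^2.
Iterating the recurrence: a_0,…,a_{6} = 2, 3, 1, -2, -3, -1, 2.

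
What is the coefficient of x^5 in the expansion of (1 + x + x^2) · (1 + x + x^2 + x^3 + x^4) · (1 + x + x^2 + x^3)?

11

(1 + x + x^2) has coefficients 1,1,1 for degrees 0…2.
(1 + x + x^2 + x^3 + x^4) has coefficients 1,1,1,1,1,0 for degrees 0…5.
Finally multiplying by (1 + x + x^2 + x^3), the product of all factors after the first has coefficients 1,2,3,4,4,3 for degrees 0…5.
[x^5] = 1·3 + 1·4 + 1·4 = 11.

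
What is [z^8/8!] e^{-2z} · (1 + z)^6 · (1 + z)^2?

14464

The EGF product rule gives c_8 = Σ_{k_1+k_2+k_3=8} C(8; k_1,k_2,k_3) · ∏ g_i(k_i), where e^{-2z} gives (-2)^k; (1+z)^6 gives the falling factorial (6)_k; (1+z)^2 gives the falling factorial (2)_k.
g_1(k) for k = 0…8: 1, -2, 4, -8, 16, -32, 64, -128, 256.
g_2(k) for k = 0…8: 1, 6, 30, 120, 360, 720, 720, 0, 0.
g_3(k) for k = 0…8: 1, 2, 2, 0, 0, 0, 0, 0, 0.
First combine the last two factors: h(k) = Σ_j C(k,j)·g_2(j)·g_3(k−j) for k = 0…8: 1, 8, 56, 336, 1680, 6720, 20160, 40320, 40320.
c_8 = Σ_k C(8,k)·g_1(k)·h(8−k) = 1·1·40320 + 8·(-2)·40320 + 28·4·20160 + 56·(-8)·6720 + 70·16·1680 + 56·(-32)·336 + 28·64·56 + 8·(-128)·8 + 1·256·1 = 40320 − 645120 + 2257920 − 3010560 + 1881600 − 602112 + 100352 − 8192 + 256 = 14464.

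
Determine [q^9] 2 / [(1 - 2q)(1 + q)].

Partial fractions give a closed form: a_n = (4/3)·2^n + (2/3)·(-1)^n.
At n = 9: a_9 = 682.

682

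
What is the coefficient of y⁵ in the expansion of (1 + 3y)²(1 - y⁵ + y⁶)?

(1 + 3y)² has coefficients 1,6,9 for degrees 0…2.
(1 - y⁵ + y⁶) has coefficients 1,0,0,0,0,-1 for degrees 0…5.
[y⁵] = 1·(-1) + 6·0 + 9·0 = -1.

-1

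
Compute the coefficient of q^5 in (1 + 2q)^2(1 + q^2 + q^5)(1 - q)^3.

-4

(1 + 2q)^2 has coefficients 1,4,4 for degrees 0…2.
(1 + q^2 + q^5) has coefficients 1,0,1,0,0,1 for degrees 0…5.
Finally multiplying by (1 - q)^3, the product of all factors after the first has coefficients 1,-3,4,-4,3,0 for degrees 0…5.
[q^5] = 1·0 + 4·3 + 4·(-4) = -4.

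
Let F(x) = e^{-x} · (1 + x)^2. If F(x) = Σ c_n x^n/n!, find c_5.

-11

The EGF product rule gives c_5 = Σ_{k_1+k_2=5} C(5; k_1,k_2) · ∏ g_i(k_i), where e^{-x} gives (-1)^k; (1+x)^2 gives the falling factorial (2)_k.
g_1(k) for k = 0…5: 1, -1, 1, -1, 1, -1.
g_2(k) for k = 0…5: 1, 2, 2, 0, 0, 0.
c_5 = Σ_k C(5,k)·g_1(k)·g_2(5−k) = 10·(-1)·2 + 5·1·2 + 1·(-1)·1 = −20 + 10 − 1 = -11.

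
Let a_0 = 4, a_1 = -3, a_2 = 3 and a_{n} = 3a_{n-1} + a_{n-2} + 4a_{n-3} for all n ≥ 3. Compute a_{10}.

The ordinary generating function has denominator 1 - 3z - z^2 - 4z^3.
Iterating the recurrence: a_0,…,a_{10} = 4, -3, 3, 22, 57, 205, 760, 2713, 9719, 34910, 125301.

125301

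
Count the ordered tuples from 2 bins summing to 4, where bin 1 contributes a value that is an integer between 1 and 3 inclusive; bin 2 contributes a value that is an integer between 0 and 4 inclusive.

3

The generating function for the choices is (t + t^2 + t^3)·(1 + t + t^2 + t^3 + t^4); the count is [t^4].
(t + t^2 + t^3) has coefficients 0,1,1,1 for degrees 0…3.
(1 + t + t^2 + t^3 + t^4) has coefficients 1,1,1,1,1 for degrees 0…4.
[t^4] = 1·1 + 1·1 + 1·1 = 3.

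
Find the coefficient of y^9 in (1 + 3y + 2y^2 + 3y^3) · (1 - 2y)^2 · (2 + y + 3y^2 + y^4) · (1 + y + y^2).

(1 + 3y + 2y^2 + 3y^3) has coefficients 1,3,2,3 for degrees 0…3.
(1 - 2y)^2 has coefficients 1,-4,4,0,0,0,0,0,0,0 for degrees 0…9.
Multiplying by (2 + y + 3y^2 + y^4) gives running coefficients 2,-7,7,-8,13,-4,4,0,0,0 for degrees 0…9.
Finally multiplying by (1 + y + y^2), the product of all factors after the first has coefficients 2,-5,2,-8,12,1,13,0,4,0 for degrees 0…9.
[y^9] = 1·0 + 3·4 + 2·0 + 3·13 = 51.

51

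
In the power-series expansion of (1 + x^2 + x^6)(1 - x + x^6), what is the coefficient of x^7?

-1

(1 + x^2 + x^6) has coefficients 1,0,1,0,0,0,1 for degrees 0…6.
(1 - x + x^6) has coefficients 1,-1,0,0,0,0,1,0 for degrees 0…7.
[x^7] = 1·0 + 1·0 + 1·(-1) = -1.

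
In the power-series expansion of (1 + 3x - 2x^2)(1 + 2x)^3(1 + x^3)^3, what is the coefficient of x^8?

36

(1 + 3x - 2x^2) has coefficients 1,3,-2 for degrees 0…2.
(1 + 2x)^3 has coefficients 1,6,12,8,0,0,0,0,0 for degrees 0…8.
Finally multiplying by (1 + x^3)^3, the product of all factors after the first has coefficients 1,6,12,11,18,36,27,18,36 for degrees 0…8.
[x^8] = 1·36 + 3·18 − 2·27 = 36.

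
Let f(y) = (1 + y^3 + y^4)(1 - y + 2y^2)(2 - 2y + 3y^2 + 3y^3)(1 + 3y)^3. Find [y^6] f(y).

(1 + y^3 + y^4) has coefficients 1,0,0,1,1 for degrees 0…4.
(1 - y + 2y^2) has coefficients 1,-1,2,0,0,0,0 for degrees 0…6.
Multiplying by (2 - 2y + 3y^2 + 3y^3) gives running coefficients 2,-4,9,-4,3,6,0 for degrees 0…6.
Finally multiplying by (1 + 3y)^3, the product of all factors after the first has coefficients 2,14,27,23,102,168,27 for degrees 0…6.
[y^6] = 1·27 + 1·23 + 1·27 = 77.

77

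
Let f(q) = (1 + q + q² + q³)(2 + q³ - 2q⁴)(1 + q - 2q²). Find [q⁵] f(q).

(1 + q + q² + q³) has coefficients 1,1,1,1 for degrees 0…3.
(2 + q³ - 2q⁴) has coefficients 2,0,0,1,-2,0 for degrees 0…5.
Finally multiplying by (1 + q - 2q²), the product of all factors after the first has coefficients 2,2,-4,1,-1,-4 for degrees 0…5.
[q⁵] = 1·(-4) + 1·(-1) + 1·1 + 1·(-4) = -8.

-8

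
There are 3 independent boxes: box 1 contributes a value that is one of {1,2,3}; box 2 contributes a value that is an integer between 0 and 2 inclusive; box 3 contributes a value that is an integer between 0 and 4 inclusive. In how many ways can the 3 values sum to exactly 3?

6

The generating function for the choices is (q + q² + q³)·(1 + q + q²)·(1 + q + q² + q³ + q⁴); the count is [q³].
(q + q² + q³) has coefficients 0,1,1,1 for degrees 0…3.
(1 + q + q²) has coefficients 1,1,1,0 for degrees 0…3.
Finally multiplying by (1 + q + q² + q³ + q⁴), the product of all factors after the first has coefficients 1,2,3,3 for degrees 0…3.
[q³] = 1·3 + 1·2 + 1·1 = 6.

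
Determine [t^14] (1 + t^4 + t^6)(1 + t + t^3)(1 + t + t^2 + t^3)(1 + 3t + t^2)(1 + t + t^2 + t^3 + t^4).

(1 + t^4 + t^6) has coefficients 1,0,0,0,1,0,1 for degrees 0…6.
(1 + t + t^3) has coefficients 1,1,0,1,0,0,0,0,0,0,0,0,0,0,0 for degrees 0…14.
Multiplying by (1 + t + t^2 + t^3) gives running coefficients 1,2,2,3,2,1,1,0,0,0,0,0,0,0,0 for degrees 0…14.
Multiplying by (1 + 3t + t^2) gives running coefficients 1,5,9,11,13,10,6,4,1,0,0,0,0,0,0 for degrees 0…14.
Finally multiplying by (1 + t + t^2 + t^3 + t^4), the product of all factors after the first has coefficients 1,6,15,26,39,48,49,44,34,21,11,5,1,0,0 for degrees 0…14.
[t^14] = 1·0 + 1·11 + 1·34 = 45.

45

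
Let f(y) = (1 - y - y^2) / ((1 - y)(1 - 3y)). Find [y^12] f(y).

442868

The denominator gives the recurrence a_n = 4a_(n−1) − 3a_(n−2) for n ≥ 3; the numerator fixes a_0 = 1, a_1 = 3, a_2 = 8.
Iterating: 1, 3, 8, 23, 68, 203, 608, 1823, 5468, 16403, 49208, 147623, 442868, so a_12 = 442868.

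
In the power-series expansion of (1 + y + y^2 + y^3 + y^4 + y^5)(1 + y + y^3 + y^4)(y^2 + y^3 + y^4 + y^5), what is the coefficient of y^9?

13

(1 + y + y^2 + y^3 + y^4 + y^5) has coefficients 1,1,1,1,1,1 for degrees 0…5.
(1 + y + y^3 + y^4) has coefficients 1,1,0,1,1,0,0,0,0,0 for degrees 0…9.
Finally multiplying by (y^2 + y^3 + y^4 + y^5), the product of all factors after the first has coefficients 0,0,1,2,2,3,3,2,2,1 for degrees 0…9.
[y^9] = 1·1 + 1·2 + 1·2 + 1·3 + 1·3 + 1·2 = 13.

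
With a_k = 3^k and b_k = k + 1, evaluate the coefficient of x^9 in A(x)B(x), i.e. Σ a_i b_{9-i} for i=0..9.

Write out a_i and b_{9-i} for i = 0,…,9 and sum the products.
Σ = 1·10 + 3·9 + 9·8 + 27·7 + 81·6 + 243·5 + 729·4 + 2187·3 + 6561·2 + 19683·1 = 44281.

44281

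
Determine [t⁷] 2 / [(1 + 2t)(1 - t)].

Partial fractions give a closed form: a_n = (4/3)·(-2)^n + (2/3)·1^n.
At n = 7: a_7 = -170.

-170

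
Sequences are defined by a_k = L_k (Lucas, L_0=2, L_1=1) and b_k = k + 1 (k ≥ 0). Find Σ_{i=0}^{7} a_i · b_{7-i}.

Write out a_i and b_{7-i} for i = 0,…,7 and sum the products.
Σ = 2·8 + 1·7 + 3·6 + 4·5 + 7·4 + 11·3 + 18·2 + 29·1 = 187.

187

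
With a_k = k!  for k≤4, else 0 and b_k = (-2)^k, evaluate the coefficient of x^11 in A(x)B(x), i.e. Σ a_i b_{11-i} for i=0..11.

Write out a_i and b_{11-i} for i = 0,…,11 and sum the products.
Σ = 1·(-2048) + 1·1024 + 2·(-512) + 6·256 + 24·(-128) + 0·64 + 0·(-32) + 0·16 + 0·(-8) + 0·4 + 0·(-2) + 0·1 = -3584.

-3584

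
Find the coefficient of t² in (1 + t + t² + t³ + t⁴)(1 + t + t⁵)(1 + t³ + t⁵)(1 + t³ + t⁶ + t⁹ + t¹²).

(1 + t + t² + t³ + t⁴) has coefficients 1,1,1 for degrees 0…2.
(1 + t + t⁵) has coefficients 1,1,0 for degrees 0…2.
Multiplying by (1 + t³ + t⁵) gives running coefficients 1,1,0 for degrees 0…2.
Finally multiplying by (1 + t³ + t⁶ + t⁹ + t¹²), the product of all factors after the first has coefficients 1,1,0 for degrees 0…2.
[t²] = 1·0 + 1·1 + 1·1 = 2.

2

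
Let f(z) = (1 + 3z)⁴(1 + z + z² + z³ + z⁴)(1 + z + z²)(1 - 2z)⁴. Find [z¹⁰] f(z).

(1 + 3z)⁴ has coefficients 1,12,54,108,81 for degrees 0…4.
(1 + z + z² + z³ + z⁴) has coefficients 1,1,1,1,1,0,0,0,0,0,0 for degrees 0…10.
Multiplying by (1 + z + z²) gives running coefficients 1,2,3,3,3,2,1,0,0,0,0 for degrees 0…10.
Finally multiplying by (1 - 2z)⁴, the product of all factors after the first has coefficients 1,-6,11,-5,3,-14,9,-8,8,0,16 for degrees 0…10.
[z¹⁰] = 1·16 + 12·0 + 54·8 + 108·(-8) + 81·9 = 313.

313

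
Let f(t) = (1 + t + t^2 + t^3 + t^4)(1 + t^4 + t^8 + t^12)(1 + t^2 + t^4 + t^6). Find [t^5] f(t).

(1 + t + t^2 + t^3 + t^4) has coefficients 1,1,1,1,1 for degrees 0…4.
(1 + t^4 + t^8 + t^12) has coefficients 1,0,0,0,1,0 for degrees 0…5.
Finally multiplying by (1 + t^2 + t^4 + t^6), the product of all factors after the first has coefficients 1,0,1,0,2,0 for degrees 0…5.
[t^5] = 1·0 + 1·2 + 1·0 + 1·1 + 1·0 = 3.

3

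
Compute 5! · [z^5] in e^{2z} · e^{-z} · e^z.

The EGF product rule gives c_5 = Σ_{k_1+k_2+k_3=5} C(5; k_1,k_2,k_3) · ∏ g_i(k_i), where e^{2z} gives (2)^k; e^{-z} gives (-1)^k; e^z gives (1)^k.
g_1(k) for k = 0…5: 1, 2, 4, 8, 16, 32.
g_2(k) for k = 0…5: 1, -1, 1, -1, 1, -1.
g_3(k) for k = 0…5: 1, 1, 1, 1, 1, 1.
First combine the last two factors: h(k) = Σ_j C(k,j)·g_2(j)·g_3(k−j) for k = 0…5: 1, 0, 0, 0, 0, 0.
c_5 = Σ_k C(5,k)·g_1(k)·h(5−k) = 1·32·1 = 32.

32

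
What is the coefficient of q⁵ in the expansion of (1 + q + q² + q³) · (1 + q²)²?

3

(1 + q + q² + q³) has coefficients 1,1,1,1 for degrees 0…3.
(1 + q²)² has coefficients 1,0,2,0,1,0 for degrees 0…5.
[q⁵] = 1·0 + 1·1 + 1·0 + 1·2 = 3.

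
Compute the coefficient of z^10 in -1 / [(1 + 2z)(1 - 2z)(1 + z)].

-1365

Partial fractions give a closed form: a_n = (-1)·(-2)^n + (-1/3)·2^n + (1/3)·(-1)^n.
At n = 10: a_10 = -1365.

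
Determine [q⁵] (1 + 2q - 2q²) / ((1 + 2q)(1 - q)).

11

The denominator gives the recurrence a_n = −a_(n−1) + 2a_(n−2) for n ≥ 3; the numerator fixes a_0 = 1, a_1 = 1, a_2 = -1.
Iterating: 1, 1, -1, 3, -5, 11, so a_5 = 11.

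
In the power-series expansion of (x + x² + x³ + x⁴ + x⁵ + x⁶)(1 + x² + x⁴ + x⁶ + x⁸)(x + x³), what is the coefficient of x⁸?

6

(x + x² + x³ + x⁴ + x⁵ + x⁶) has coefficients 0,1,1,1,1,1,1 for degrees 0…6.
(1 + x² + x⁴ + x⁶ + x⁸) has coefficients 1,0,1,0,1,0,1,0,1 for degrees 0…8.
Finally multiplying by (x + x³), the product of all factors after the first has coefficients 0,1,0,2,0,2,0,2,0 for degrees 0…8.
[x⁸] = 1·2 + 1·0 + 1·2 + 1·0 + 1·2 + 1·0 = 6.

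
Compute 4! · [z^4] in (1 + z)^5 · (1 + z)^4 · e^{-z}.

The EGF product rule gives c_4 = Σ_{k_1+k_2+k_3=4} C(4; k_1,k_2,k_3) · ∏ g_i(k_i), where (1+z)^5 gives the falling factorial (5)_k; (1+z)^4 gives the falling factorial (4)_k; e^{-z} gives (-1)^k.
g_1(k) for k = 0…4: 1, 5, 20, 60, 120.
g_2(k) for k = 0…4: 1, 4, 12, 24, 24.
g_3(k) for k = 0…4: 1, -1, 1, -1, 1.
First combine the last two factors: h(k) = Σ_j C(k,j)·g_2(j)·g_3(k−j) for k = 0…4: 1, 3, 5, -1, -15.
c_4 = Σ_k C(4,k)·g_1(k)·h(4−k) = 1·1·(-15) + 4·5·(-1) + 6·20·5 + 4·60·3 + 1·120·1 = −15 − 20 + 600 + 720 + 120 = 1405.

1405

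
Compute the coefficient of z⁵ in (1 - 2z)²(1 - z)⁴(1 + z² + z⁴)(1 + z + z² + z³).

-29

(1 - 2z)² has coefficients 1,-4,4 for degrees 0…2.
(1 - z)⁴ has coefficients 1,-4,6,-4,1,0 for degrees 0…5.
Multiplying by (1 + z² + z⁴) gives running coefficients 1,-4,7,-8,8,-8 for degrees 0…5.
Finally multiplying by (1 + z + z² + z³), the product of all factors after the first has coefficients 1,-3,4,-4,3,-1 for degrees 0…5.
[z⁵] = 1·(-1) − 4·3 + 4·(-4) = -29.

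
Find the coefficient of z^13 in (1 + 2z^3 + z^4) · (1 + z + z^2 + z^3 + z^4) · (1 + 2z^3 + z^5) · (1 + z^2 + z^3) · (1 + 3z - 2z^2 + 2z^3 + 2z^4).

157

(1 + 2z^3 + z^4) has coefficients 1,0,0,2,1 for degrees 0…4.
(1 + z + z^2 + z^3 + z^4) has coefficients 1,1,1,1,1,0,0,0,0,0,0,0,0,0 for degrees 0…13.
Multiplying by (1 + 2z^3 + z^5) gives running coefficients 1,1,1,3,3,3,3,3,1,1,0,0,0,0 for degrees 0…13.
Multiplying by (1 + z^2 + z^3) gives running coefficients 1,1,2,5,5,7,9,9,7,7,4,2,1,0 for degrees 0…13.
Finally multiplying by (1 + 3z - 2z^2 + 2z^3 + 2z^4), the product of all factors after the first has coefficients 1,4,3,11,20,18,34,42,40,42,47,32,27,21 for degrees 0…13.
[z^13] = 1·21 + 2·47 + 1·42 = 157.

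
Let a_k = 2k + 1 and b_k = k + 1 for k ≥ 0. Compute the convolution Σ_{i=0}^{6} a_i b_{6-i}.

The convolution is the t^6 coefficient of A(t)B(t).
Σ = 1·7 + 3·6 + 5·5 + 7·4 + 9·3 + 11·2 + 13·1 = 140.

140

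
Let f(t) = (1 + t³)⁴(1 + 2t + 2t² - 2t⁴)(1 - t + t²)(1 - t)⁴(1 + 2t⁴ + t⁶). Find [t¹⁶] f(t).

113

(1 + t³)⁴ has coefficients 1,0,0,4,0,0,6,0,0,4,0,0,1 for degrees 0…12.
(1 + 2t + 2t² - 2t⁴) has coefficients 1,2,2,0,-2,0,0,0,0,0,0,0,0,0,0,0,0 for degrees 0…16.
Multiplying by (1 - t + t²) gives running coefficients 1,1,1,0,0,2,-2,0,0,0,0,0,0,0,0,0,0 for degrees 0…16.
Multiplying by (1 - t)⁴ gives running coefficients 1,-3,3,-2,3,-1,-9,20,-20,10,-2,0,0,0,0,0,0 for degrees 0…16.
Finally multiplying by (1 + 2t⁴ + t⁶), the product of all factors after the first has coefficients 1,-3,3,-2,5,-7,-2,13,-11,6,-17,39,-49,40,-24,10,-2 for degrees 0…16.
[t¹⁶] = 1·(-2) + 4·40 + 6·(-17) + 4·13 + 1·5 = 113.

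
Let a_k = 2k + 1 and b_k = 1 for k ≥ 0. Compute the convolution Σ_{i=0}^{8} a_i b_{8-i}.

81

The convolution is the t^8 coefficient of A(t)B(t).
Σ = 1·1 + 3·1 + 5·1 + 7·1 + 9·1 + 11·1 + 13·1 + 15·1 + 17·1 = 81.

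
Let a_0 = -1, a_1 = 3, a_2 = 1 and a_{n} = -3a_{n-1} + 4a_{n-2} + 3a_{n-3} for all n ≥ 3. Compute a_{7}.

The ordinary generating function has denominator 1 + 3y - 4y^2 - 3y^3.
Iterating the recurrence: a_0,…,a_{7} = -1, 3, 1, 6, -5, 42, -128, 537.

537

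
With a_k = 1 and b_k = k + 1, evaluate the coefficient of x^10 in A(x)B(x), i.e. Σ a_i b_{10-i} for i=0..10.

Write out a_i and b_{10-i} for i = 0,…,10 and sum the products.
Σ = 1·11 + 1·10 + 1·9 + 1·8 + 1·7 + 1·6 + 1·5 + 1·4 + 1·3 + 1·2 + 1·1 = 66.

66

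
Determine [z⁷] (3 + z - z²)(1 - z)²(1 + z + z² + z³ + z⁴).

(3 + z - z²) has coefficients 3,1,-1 for degrees 0…2.
(1 - z)² has coefficients 1,-2,1,0,0,0,0,0 for degrees 0…7.
Finally multiplying by (1 + z + z² + z³ + z⁴), the product of all factors after the first has coefficients 1,-1,0,0,0,-1,1,0 for degrees 0…7.
[z⁷] = 3·0 + 1·1 − 1·(-1) = 2.

2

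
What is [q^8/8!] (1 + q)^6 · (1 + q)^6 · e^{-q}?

2091841

The EGF product rule gives c_8 = Σ_{k_1+k_2+k_3=8} C(8; k_1,k_2,k_3) · ∏ g_i(k_i), where (1+q)^6 gives the falling factorial (6)_k; (1+q)^6 gives the falling factorial (6)_k; e^{-q} gives (-1)^k.
g_1(k) for k = 0…8: 1, 6, 30, 120, 360, 720, 720, 0, 0.
g_2(k) for k = 0…8: 1, 6, 30, 120, 360, 720, 720, 0, 0.
g_3(k) for k = 0…8: 1, -1, 1, -1, 1, -1, 1, -1, 1.
First combine the last two factors: h(k) = Σ_j C(k,j)·g_2(j)·g_3(k−j) for k = 0…8: 1, 5, 19, 47, 37, -151, -185, 1091, -887.
c_8 = Σ_k C(8,k)·g_1(k)·h(8−k) = 1·1·(-887) + 8·6·1091 + 28·30·(-185) + 56·120·(-151) + 70·360·37 + 56·720·47 + 28·720·19 = −887 + 52368 − 155400 − 1014720 + 932400 + 1895040 + 383040 = 2091841.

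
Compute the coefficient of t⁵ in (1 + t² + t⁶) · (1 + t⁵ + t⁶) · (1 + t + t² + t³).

2

(1 + t² + t⁶) has coefficients 1,0,1,0,0,0 for degrees 0…5.
(1 + t⁵ + t⁶) has coefficients 1,0,0,0,0,1 for degrees 0…5.
Finally multiplying by (1 + t + t² + t³), the product of all factors after the first has coefficients 1,1,1,1,0,1 for degrees 0…5.
[t⁵] = 1·1 + 1·1 = 2.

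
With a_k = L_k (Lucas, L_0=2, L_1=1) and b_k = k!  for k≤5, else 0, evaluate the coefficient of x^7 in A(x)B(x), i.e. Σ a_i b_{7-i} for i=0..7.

567

This is [x^7] in the product of the two ordinary generating functions.
Σ = 2·0 + 1·0 + 3·120 + 4·24 + 7·6 + 11·2 + 18·1 + 29·1 = 567.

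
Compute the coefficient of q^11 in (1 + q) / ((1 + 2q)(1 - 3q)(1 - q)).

Partial fractions give a closed form: a_n = (2/15)·(-2)^n + (6/5)·3^n + (-1/3)·1^n.
At n = 11: a_11 = 212303.

212303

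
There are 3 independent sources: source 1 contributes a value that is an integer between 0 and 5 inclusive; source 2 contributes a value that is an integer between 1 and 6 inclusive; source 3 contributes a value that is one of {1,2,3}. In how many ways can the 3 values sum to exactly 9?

15

The generating function for the choices is (1 + t + t^2 + t^3 + t^4 + t^5)·(t + t^2 + t^3 + t^4 + t^5 + t^6)·(t + t^2 + t^3); the count is [t^9].
(1 + t + t^2 + t^3 + t^4 + t^5) has coefficients 1,1,1,1,1,1 for degrees 0…5.
(t + t^2 + t^3 + t^4 + t^5 + t^6) has coefficients 0,1,1,1,1,1,1,0,0,0 for degrees 0…9.
Finally multiplying by (t + t^2 + t^3), the product of all factors after the first has coefficients 0,0,1,2,3,3,3,3,2,1 for degrees 0…9.
[t^9] = 1·1 + 1·2 + 1·3 + 1·3 + 1·3 + 1·3 = 15.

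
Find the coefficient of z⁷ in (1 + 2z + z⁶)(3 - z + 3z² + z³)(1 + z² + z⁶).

(1 + 2z + z⁶) has coefficients 1,2,0,0,0,0,1 for degrees 0…6.
(3 - z + 3z² + z³) has coefficients 3,-1,3,1,0,0,0,0 for degrees 0…7.
Finally multiplying by (1 + z² + z⁶), the product of all factors after the first has coefficients 3,-1,6,0,3,1,3,-1 for degrees 0…7.
[z⁷] = 1·(-1) + 2·3 + 1·(-1) = 4.

4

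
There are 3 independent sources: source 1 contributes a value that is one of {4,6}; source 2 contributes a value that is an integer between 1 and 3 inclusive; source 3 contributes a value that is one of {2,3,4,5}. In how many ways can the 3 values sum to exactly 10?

The generating function for the choices is (x⁴ + x⁶)·(x + x² + x³)·(x² + x³ + x⁴ + x⁵); the count is [x¹⁰].
(x⁴ + x⁶) has coefficients 0,0,0,0,1,0,1 for degrees 0…6.
(x + x² + x³) has coefficients 0,1,1,1,0,0,0,0,0,0,0 for degrees 0…10.
Finally multiplying by (x² + x³ + x⁴ + x⁵), the product of all factors after the first has coefficients 0,0,0,1,2,3,3,2,1,0,0 for degrees 0…10.
[x¹⁰] = 1·3 + 1·2 = 5.

5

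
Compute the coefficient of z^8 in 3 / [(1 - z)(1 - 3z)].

Partial fractions give a closed form: a_n = (-3/2)·1^n + (9/2)·3^n.
At n = 8: a_8 = 29523.

29523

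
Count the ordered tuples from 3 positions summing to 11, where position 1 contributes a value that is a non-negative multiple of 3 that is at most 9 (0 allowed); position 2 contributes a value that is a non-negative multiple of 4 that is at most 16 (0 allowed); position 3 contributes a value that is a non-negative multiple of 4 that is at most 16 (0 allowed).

3

The generating function for the choices is (1 + q³ + q⁶ + q⁹)·(1 + q⁴ + q⁸ + q¹² + q¹⁶)·(1 + q⁴ + q⁸ + q¹² + q¹⁶); the count is [q¹¹].
(1 + q³ + q⁶ + q⁹) has coefficients 1,0,0,1,0,0,1,0,0,1 for degrees 0…9.
(1 + q⁴ + q⁸ + q¹² + q¹⁶) has coefficients 1,0,0,0,1,0,0,0,1,0,0,0 for degrees 0…11.
Finally multiplying by (1 + q⁴ + q⁸ + q¹² + q¹⁶), the product of all factors after the first has coefficients 1,0,0,0,2,0,0,0,3,0,0,0 for degrees 0…11.
[q¹¹] = 1·0 + 1·3 + 1·0 + 1·0 = 3.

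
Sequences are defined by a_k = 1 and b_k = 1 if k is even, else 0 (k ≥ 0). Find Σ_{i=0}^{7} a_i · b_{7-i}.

Write out a_i and b_{7-i} for i = 0,…,7 and sum the products.
Σ = 1·0 + 1·1 + 1·0 + 1·1 + 1·0 + 1·1 + 1·0 + 1·1 = 4.

4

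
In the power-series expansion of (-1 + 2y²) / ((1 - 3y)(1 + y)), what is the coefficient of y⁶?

-425

The denominator gives the recurrence a_n = 2a_(n−1) + 3a_(n−2) for n ≥ 3; the numerator fixes a_0 = -1, a_1 = -2, a_2 = -5.
Iterating: -1, -2, -5, -16, -47, -142, -425, so a_6 = -425.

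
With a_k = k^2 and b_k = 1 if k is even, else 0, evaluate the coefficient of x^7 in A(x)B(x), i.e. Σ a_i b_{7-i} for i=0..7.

Write out a_i and b_{7-i} for i = 0,…,7 and sum the products.
Σ = 0·0 + 1·1 + 4·0 + 9·1 + 16·0 + 25·1 + 36·0 + 49·1 = 84.

84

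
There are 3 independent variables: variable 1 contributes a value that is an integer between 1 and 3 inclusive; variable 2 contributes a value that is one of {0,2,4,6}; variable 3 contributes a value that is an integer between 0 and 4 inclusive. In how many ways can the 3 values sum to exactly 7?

The generating function for the choices is (t + t^2 + t^3)·(1 + t^2 + t^4 + t^6)·(1 + t + t^2 + t^3 + t^4); the count is [t^7].
(t + t^2 + t^3) has coefficients 0,1,1,1 for degrees 0…3.
(1 + t^2 + t^4 + t^6) has coefficients 1,0,1,0,1,0,1,0 for degrees 0…7.
Finally multiplying by (1 + t + t^2 + t^3 + t^4), the product of all factors after the first has coefficients 1,1,2,2,3,2,3,2 for degrees 0…7.
[t^7] = 1·3 + 1·2 + 1·3 = 8.

8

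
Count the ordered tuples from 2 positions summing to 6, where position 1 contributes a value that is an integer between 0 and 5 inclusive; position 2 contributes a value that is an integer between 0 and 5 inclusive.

The generating function for the choices is (1 + y + y^2 + y^3 + y^4 + y^5)·(1 + y + y^2 + y^3 + y^4 + y^5); the count is [y^6].
(1 + y + y^2 + y^3 + y^4 + y^5) has coefficients 1,1,1,1,1,1 for degrees 0…5.
(1 + y + y^2 + y^3 + y^4 + y^5) has coefficients 1,1,1,1,1,1,0 for degrees 0…6.
[y^6] = 1·0 + 1·1 + 1·1 + 1·1 + 1·1 + 1·1 = 5.

5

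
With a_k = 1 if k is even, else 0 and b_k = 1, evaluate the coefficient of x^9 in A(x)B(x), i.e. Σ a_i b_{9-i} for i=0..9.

5

The convolution is the t^9 coefficient of A(t)B(t).
Σ = 1·1 + 0·1 + 1·1 + 0·1 + 1·1 + 0·1 + 1·1 + 0·1 + 1·1 + 0·1 = 5.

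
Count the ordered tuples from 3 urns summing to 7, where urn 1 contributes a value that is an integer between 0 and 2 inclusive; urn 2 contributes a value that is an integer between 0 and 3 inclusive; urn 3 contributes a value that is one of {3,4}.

The generating function for the choices is (1 + t + t²)·(1 + t + t² + t³)·(t³ + t⁴); the count is [t⁷].
(1 + t + t²) has coefficients 1,1,1 for degrees 0…2.
(1 + t + t² + t³) has coefficients 1,1,1,1,0,0,0,0 for degrees 0…7.
Finally multiplying by (t³ + t⁴), the product of all factors after the first has coefficients 0,0,0,1,2,2,2,1 for degrees 0…7.
[t⁷] = 1·1 + 1·2 + 1·2 = 5.

5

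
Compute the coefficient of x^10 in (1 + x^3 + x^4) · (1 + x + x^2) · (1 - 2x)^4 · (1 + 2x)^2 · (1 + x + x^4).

(1 + x^3 + x^4) has coefficients 1,0,0,1,1 for degrees 0…4.
(1 + x + x^2) has coefficients 1,1,1,0,0,0,0,0,0,0,0 for degrees 0…10.
Multiplying by (1 - 2x)^4 gives running coefficients 1,-7,17,-16,8,-16,16,0,0,0,0 for degrees 0…10.
Multiplying by (1 + 2x)^2 gives running coefficients 1,-3,-7,24,12,-48,-16,0,64,0,0 for degrees 0…10.
Finally multiplying by (1 + x + x^4), the product of all factors after the first has coefficients 1,-2,-10,17,37,-39,-71,8,76,16,-16 for degrees 0…10.
[x^10] = 1·(-16) + 1·8 + 1·(-71) = -79.

-79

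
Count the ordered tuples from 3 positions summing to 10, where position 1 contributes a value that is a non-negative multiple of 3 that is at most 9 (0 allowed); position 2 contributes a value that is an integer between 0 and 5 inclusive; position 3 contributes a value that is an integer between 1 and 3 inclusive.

The generating function for the choices is (1 + y³ + y⁶ + y⁹)·(1 + y + y² + y³ + y⁴ + y⁵)·(y + y² + y³); the count is [y¹⁰].
(1 + y³ + y⁶ + y⁹) has coefficients 1,0,0,1,0,0,1,0,0,1 for degrees 0…9.
(1 + y + y² + y³ + y⁴ + y⁵) has coefficients 1,1,1,1,1,1,0,0,0,0,0 for degrees 0…10.
Finally multiplying by (y + y² + y³), the product of all factors after the first has coefficients 0,1,2,3,3,3,3,2,1,0,0 for degrees 0…10.
[y¹⁰] = 1·0 + 1·2 + 1·3 + 1·1 = 6.

6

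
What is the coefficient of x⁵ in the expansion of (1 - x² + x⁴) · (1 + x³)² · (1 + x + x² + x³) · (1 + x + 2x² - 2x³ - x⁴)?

5

(1 - x² + x⁴) has coefficients 1,0,-1,0,1 for degrees 0…4.
(1 + x³)² has coefficients 1,0,0,2,0,0 for degrees 0…5.
Multiplying by (1 + x + x² + x³) gives running coefficients 1,1,1,3,2,2 for degrees 0…5.
Finally multiplying by (1 + x + 2x² - 2x³ - x⁴), the product of all factors after the first has coefficients 1,2,4,4,4,7 for degrees 0…5.
[x⁵] = 1·7 − 1·4 + 1·2 = 5.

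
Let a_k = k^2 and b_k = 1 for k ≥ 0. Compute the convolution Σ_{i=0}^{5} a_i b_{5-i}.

This is [x^5] in the product of the two ordinary generating functions.
Σ = 0·1 + 1·1 + 4·1 + 9·1 + 16·1 + 25·1 = 55.

55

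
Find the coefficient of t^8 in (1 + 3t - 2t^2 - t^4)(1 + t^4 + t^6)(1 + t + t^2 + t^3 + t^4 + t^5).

2

(1 + 3t - 2t^2 - t^4) has coefficients 1,3,-2,0,-1 for degrees 0…4.
(1 + t^4 + t^6) has coefficients 1,0,0,0,1,0,1,0,0 for degrees 0…8.
Finally multiplying by (1 + t + t^2 + t^3 + t^4 + t^5), the product of all factors after the first has coefficients 1,1,1,1,2,2,2,2,2 for degrees 0…8.
[t^8] = 1·2 + 3·2 − 2·2 − 1·2 = 2.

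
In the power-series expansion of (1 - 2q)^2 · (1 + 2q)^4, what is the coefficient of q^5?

64

(1 - 2q)^2 has coefficients 1,-4,4 for degrees 0…2.
(1 + 2q)^4 has coefficients 1,8,24,32,16,0 for degrees 0…5.
[q^5] = 1·0 − 4·16 + 4·32 = 64.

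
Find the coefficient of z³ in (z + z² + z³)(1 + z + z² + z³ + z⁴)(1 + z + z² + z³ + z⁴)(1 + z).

(z + z² + z³) has coefficients 0,1,1,1 for degrees 0…3.
(1 + z + z² + z³ + z⁴) has coefficients 1,1,1,1 for degrees 0…3.
Multiplying by (1 + z + z² + z³ + z⁴) gives running coefficients 1,2,3,4 for degrees 0…3.
Finally multiplying by (1 + z), the product of all factors after the first has coefficients 1,3,5,7 for degrees 0…3.
[z³] = 1·5 + 1·3 + 1·1 = 9.

9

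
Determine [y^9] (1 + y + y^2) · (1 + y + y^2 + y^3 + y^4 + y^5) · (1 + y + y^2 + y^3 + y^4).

6

(1 + y + y^2) has coefficients 1,1,1 for degrees 0…2.
(1 + y + y^2 + y^3 + y^4 + y^5) has coefficients 1,1,1,1,1,1,0,0,0,0 for degrees 0…9.
Finally multiplying by (1 + y + y^2 + y^3 + y^4), the product of all factors after the first has coefficients 1,2,3,4,5,5,4,3,2,1 for degrees 0…9.
[y^9] = 1·1 + 1·2 + 1·3 = 6.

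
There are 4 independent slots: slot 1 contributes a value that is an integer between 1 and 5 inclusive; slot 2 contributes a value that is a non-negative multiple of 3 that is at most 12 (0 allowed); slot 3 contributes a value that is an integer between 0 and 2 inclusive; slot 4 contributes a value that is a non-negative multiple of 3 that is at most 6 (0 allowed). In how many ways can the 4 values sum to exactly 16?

The generating function for the choices is (q + q^2 + q^3 + q^4 + q^5)·(1 + q^3 + q^6 + q^9 + q^12)·(1 + q + q^2)·(1 + q^3 + q^6); the count is [q^16].
(q + q^2 + q^3 + q^4 + q^5) has coefficients 0,1,1,1,1,1 for degrees 0…5.
(1 + q^3 + q^6 + q^9 + q^12) has coefficients 1,0,0,1,0,0,1,0,0,1,0,0,1,0,0,0,0 for degrees 0…16.
Multiplying by (1 + q + q^2) gives running coefficients 1,1,1,1,1,1,1,1,1,1,1,1,1,1,1,0,0 for degrees 0…16.
Finally multiplying by (1 + q^3 + q^6), the product of all factors after the first has coefficients 1,1,1,2,2,2,3,3,3,3,3,3,3,3,3,2,2 for degrees 0…16.
[q^16] = 1·2 + 1·3 + 1·3 + 1·3 + 1·3 = 14.

14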